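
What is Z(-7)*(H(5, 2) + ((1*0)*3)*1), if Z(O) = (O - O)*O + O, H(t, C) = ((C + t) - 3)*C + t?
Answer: -91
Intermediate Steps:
H(t, C) = t + C*(-3 + C + t) (H(t, C) = (-3 + C + t)*C + t = C*(-3 + C + t) + t = t + C*(-3 + C + t))
Z(O) = O (Z(O) = 0*O + O = 0 + O = O)
Z(-7)*(H(5, 2) + ((1*0)*3)*1) = -7*((5 + 2² - 3*2 + 2*5) + ((1*0)*3)*1) = -7*((5 + 4 - 6 + 10) + (0*3)*1) = -7*(13 + 0*1) = -7*(13 + 0) = -7*13 = -91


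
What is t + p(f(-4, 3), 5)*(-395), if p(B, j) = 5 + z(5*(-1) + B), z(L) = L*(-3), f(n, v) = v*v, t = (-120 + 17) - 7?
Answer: 2655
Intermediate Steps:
t = -110 (t = -103 - 7 = -110)
f(n, v) = v**2
z(L) = -3*L
p(B, j) = 20 - 3*B (p(B, j) = 5 - 3*(5*(-1) + B) = 5 - 3*(-5 + B) = 5 + (15 - 3*B) = 20 - 3*B)
t + p(f(-4, 3), 5)*(-395) = -110 + (20 - 3*3**2)*(-395) = -110 + (20 - 3*9)*(-395) = -110 + (20 - 27)*(-395) = -110 - 7*(-395) = -110 + 2765 = 2655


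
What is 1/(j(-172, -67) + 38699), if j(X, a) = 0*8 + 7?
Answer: 1/38706 ≈ 2.5836e-5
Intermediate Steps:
j(X, a) = 7 (j(X, a) = 0 + 7 = 7)
1/(j(-172, -67) + 38699) = 1/(7 + 38699) = 1/38706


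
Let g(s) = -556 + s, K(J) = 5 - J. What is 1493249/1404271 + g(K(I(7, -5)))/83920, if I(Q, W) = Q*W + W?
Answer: 124595873599/117846422320 ≈ 1.0573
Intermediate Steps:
I(Q, W) = W + Q*W
1493249/1404271 + g(K(I(7, -5)))/83920 = 1493249/1404271 + (-556 + (5 - (-5)*(1 + 7)))/83920 = 1493249*(1/1404271) + (-556 + (5 - (-5)*8))*(1/83920) = 1493249/1404271 + (-556 + (5 - 1*(-40)))*(1/83920) = 1493249/1404271 + (-556 + (5 + 40))*(1/83920) = 1493249/1404271 + (-556 + 45)*(1/83920) = 1493249/1404271 - 511*1/83920 = 1493249/1404271 - 511/83920 = 124595873599/117846422320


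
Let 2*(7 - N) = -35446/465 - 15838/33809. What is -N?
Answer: -712927537/15721185 ≈ -45.348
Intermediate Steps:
N = 712927537/15721185 (N = 7 - (-35446/465 - 15838/33809)/2 = 7 - 1/2*(-1205758484/15721185) = 7 + 602879242/15721185 = 712927537/15721185 ≈ 45.348)
-N = -1*712927537/15721185 = -712927537/15721185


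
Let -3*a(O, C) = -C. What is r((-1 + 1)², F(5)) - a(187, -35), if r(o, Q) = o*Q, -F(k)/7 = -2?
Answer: 35/3 ≈ 11.667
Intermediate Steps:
a(O, C) = C/3 (a(O, C) = -(-1)*C/3 = C/3)
F(k) = 14 (F(k) = -7*(-2) = 14)
r(o, Q) = Q*o
r((-1 + 1)², F(5)) - a(187, -35) = 14*(-1 + 1)² - (-35)/3 = 14*0² - 1*(-35/3) = 14*0 + 35/3 = 0 + 35/3 = 35/3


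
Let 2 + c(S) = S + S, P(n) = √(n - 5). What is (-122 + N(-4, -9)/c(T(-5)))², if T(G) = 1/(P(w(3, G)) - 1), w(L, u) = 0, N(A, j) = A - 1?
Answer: (-26158*I + 115437*√5)/(2*(-I + 4*√5)) ≈ 14413.0 + 149.14*I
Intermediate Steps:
N(A, j) = -1 + A
P(n) = √(-5 + n)
T(G) = 1/(-1 + I*√5) (T(G) = 1/(√(-5 + 0) - 1) = 1/(√(-5) - 1) = 1/(I*√5 - 1) = 1/(-1 + I*√5))
c(S) = -2 + 2*S (c(S) = -2 + (S + S) = -2 + 2*S)
(-122 + N(-4, -9)/c(T(-5)))² = (-122 + (-1 - 4)/(-2 + 2*(-I/(I + √5))))² = (-122 - 5/(-2 - 2*I/(I + √5)))²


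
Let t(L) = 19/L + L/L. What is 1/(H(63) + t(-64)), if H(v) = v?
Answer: 64/4077 ≈ 0.015698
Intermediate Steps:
t(L) = 1 + 19/L (t(L) = 19/L + 1 = 1 + 19/L)
1/(H(63) + t(-64)) = 1/(63 + (19 - 64)/(-64)) = 1/(63 - 1/64*(-45)) = 1/(63 + 45/64) = 1/(4077/64) = 64/4077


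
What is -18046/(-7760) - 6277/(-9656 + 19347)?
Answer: 63087133/37601080 ≈ 1.6778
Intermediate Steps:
-18046/(-7760) - 6277/(-9656 + 19347) = -18046*(-1/7760) - 6277/9691 = 9023/3880 - 6277*1/9691 = 9023/3880 - 6277/9691 = 63087133/37601080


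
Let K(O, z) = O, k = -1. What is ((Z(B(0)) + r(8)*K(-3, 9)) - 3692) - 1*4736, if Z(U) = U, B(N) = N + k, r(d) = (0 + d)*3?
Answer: -8501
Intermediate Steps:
r(d) = 3*d (r(d) = d*3 = 3*d)
B(N) = -1 + N (B(N) = N - 1 = -1 + N)
((Z(B(0)) + r(8)*K(-3, 9)) - 3692) - 1*4736 = (((-1 + 0) + (3*8)*(-3)) - 3692) - 1*4736 = ((-1 + 24*(-3)) - 3692) - 4736 = ((-1 - 72) - 3692) - 4736 = (-73 - 3692) - 4736 = -3765 - 4736 = -8501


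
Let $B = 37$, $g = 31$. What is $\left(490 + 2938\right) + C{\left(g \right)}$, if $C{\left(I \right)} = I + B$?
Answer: $3496$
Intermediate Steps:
$C{\left(I \right)} = 37 + I$ ($C{\left(I \right)} = I + 37 = 37 + I$)
$\left(490 + 2938\right) + C{\left(g \right)} = \left(490 + 2938\right) + \left(37 + 31\right) = 3428 + 68 = 3496$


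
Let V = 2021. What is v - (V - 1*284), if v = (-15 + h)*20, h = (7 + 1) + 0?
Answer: -1877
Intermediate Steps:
h = 8 (h = 8 + 0 = 8)
v = -140 (v = (-15 + 8)*20 = -7*20 = -140)
v - (V - 1*284) = -140 - (2021 - 1*284) = -140 - (2021 - 284) = -140 - 1*1737 = -140 - 1737 = -1877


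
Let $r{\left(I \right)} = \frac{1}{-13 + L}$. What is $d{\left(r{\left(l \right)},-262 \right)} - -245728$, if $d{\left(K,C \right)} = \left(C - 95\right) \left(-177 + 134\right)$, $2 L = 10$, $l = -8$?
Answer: $261079$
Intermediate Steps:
$L = 5$ ($L = \frac{1}{2} \cdot 10 = 5$)
$r{\left(I \right)} = - \frac{1}{8}$ ($r{\left(I \right)} = \frac{1}{-13 + 5} = \frac{1}{-8} = - \frac{1}{8}$)
$d{\left(K,C \right)} = 4085 - 43 C$ ($d{\left(K,C \right)} = \left(-95 + C\right) \left(-43\right) = 4085 - 43 C$)
$d{\left(r{\left(l \right)},-262 \right)} - -245728 = \left(4085 - -11266\right) - -245728 = \left(4085 + 11266\right) + 245728 = 15351 + 245728 = 261079$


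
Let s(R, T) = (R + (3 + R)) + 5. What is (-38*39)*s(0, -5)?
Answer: -11856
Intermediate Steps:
s(R, T) = 8 + 2*R (s(R, T) = (3 + 2*R) + 5 = 8 + 2*R)
(-38*39)*s(0, -5) = (-38*39)*(8 + 2*0) = -1482*(8 + 0) = -1482*8 = -11856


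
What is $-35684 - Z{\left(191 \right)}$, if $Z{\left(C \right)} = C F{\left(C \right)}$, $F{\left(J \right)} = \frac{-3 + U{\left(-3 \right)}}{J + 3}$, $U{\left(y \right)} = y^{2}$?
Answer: $- \frac{3461921}{97} \approx -35690.0$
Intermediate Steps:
$F{\left(J \right)} = \frac{6}{3 + J}$ ($F{\left(J \right)} = \frac{-3 + \left(-3\right)^{2}}{J + 3} = \frac{-3 + 9}{3 + J} = \frac{6}{3 + J}$)
$Z{\left(C \right)} = \frac{6 C}{3 + C}$ ($Z{\left(C \right)} = C \frac{6}{3 + C} = \frac{6 C}{3 + C}$)
$-35684 - Z{\left(191 \right)} = -35684 - 6 \cdot 191 \frac{1}{3 + 191} = -35684 - 6 \cdot 191 \cdot \frac{1}{194} = -35684 - \frac{573}{97} = - \frac{3461921}{97}$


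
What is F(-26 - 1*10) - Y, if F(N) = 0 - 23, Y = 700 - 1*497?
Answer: -226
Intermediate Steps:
Y = 203 (Y = 700 - 497 = 203)
F(N) = -23
F(-26 - 1*10) - Y = -23 - 1*203 = -23 - 203 = -226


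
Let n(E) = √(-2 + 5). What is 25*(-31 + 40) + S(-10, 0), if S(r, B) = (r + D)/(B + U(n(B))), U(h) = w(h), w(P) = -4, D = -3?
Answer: 913/4 ≈ 228.25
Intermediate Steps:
n(E) = √3
U(h) = -4
S(r, B) = (-3 + r)/(-4 + B) (S(r, B) = (r - 3)/(B - 4) = (-3 + r)/(-4 + B))
25*(-31 + 40) + S(-10, 0) = 25*(-31 + 40) + (-3 - 10)/(-4 + 0) = 25*9 - 13/(-4) = 225 - ¼*(-13) = 225 + 13/4 = 913/4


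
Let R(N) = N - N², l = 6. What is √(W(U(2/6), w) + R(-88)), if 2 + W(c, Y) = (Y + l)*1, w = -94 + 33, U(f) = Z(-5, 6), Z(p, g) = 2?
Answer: 7*I*√161 ≈ 88.82*I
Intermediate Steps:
U(f) = 2
w = -61
W(c, Y) = 4 + Y (W(c, Y) = -2 + (Y + 6)*1 = -2 + (6 + Y)*1 = -2 + (6 + Y) = 4 + Y)
√(W(U(2/6), w) + R(-88)) = √((4 - 61) - 88*(1 - 1*(-88))) = √(-57 - 88*(1 + 88)) = √(-57 - 88*89) = √(-57 - 7832) = √(-7889) = 7*I*√161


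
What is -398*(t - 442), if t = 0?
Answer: 175916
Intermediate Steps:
-398*(t - 442) = -398*(0 - 442) = -398*(-442) = 175916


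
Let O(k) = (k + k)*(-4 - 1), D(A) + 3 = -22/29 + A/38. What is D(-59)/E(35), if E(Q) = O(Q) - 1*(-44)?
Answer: 1951/112404 ≈ 0.017357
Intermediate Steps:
D(A) = -109/29 + A/38 (D(A) = -3 + (-22/29 + A/38) = -109/29 + A/38)
O(k) = -10*k (O(k) = (2*k)*(-5) = -10*k)
E(Q) = 44 - 10*Q (E(Q) = -10*Q - 1*(-44) = -10*Q + 44 = 44 - 10*Q)
D(-59)/E(35) = (-109/29 + (1/38)*(-59))/(44 - 10*35) = (-109/29 - 59/38)/(44 - 350) = -5853/1102/(-306) = -5853/1102*(-1/306) = 1951/112404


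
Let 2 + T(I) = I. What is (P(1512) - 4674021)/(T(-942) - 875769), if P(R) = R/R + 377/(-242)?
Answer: 1131113217/212164546 ≈ 5.3313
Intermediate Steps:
P(R) = -135/242 (P(R) = 1 + 377*(-1/242) = 1 - 377/242 = -135/242)
T(I) = -2 + I
(P(1512) - 4674021)/(T(-942) - 875769) = (-135/242 - 4674021)/((-2 - 942) - 875769) = -1131113217/(242*(-944 - 875769)) = -1131113217/242/(-876713) = -1131113217/242*(-1/876713) = 1131113217/212164546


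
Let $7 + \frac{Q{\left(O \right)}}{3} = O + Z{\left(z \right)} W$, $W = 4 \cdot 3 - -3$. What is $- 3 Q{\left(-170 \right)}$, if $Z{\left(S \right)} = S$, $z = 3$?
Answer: $1188$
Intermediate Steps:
$W = 15$ ($W = 12 + \left(-2 + 5\right) = 12 + 3 = 15$)
$Q{\left(O \right)} = 114 + 3 O$ ($Q{\left(O \right)} = -21 + 3 \left(O + 3 \cdot 15\right) = -21 + 3 \left(O + 45\right) = -21 + 3 \left(45 + O\right) = -21 + \left(135 + 3 O\right) = 114 + 3 O$)
$- 3 Q{\left(-170 \right)} = - 3 \left(114 + 3 \left(-170\right)\right) = - 3 \left(114 - 510\right) = \left(-3\right) \left(-396\right) = 1188$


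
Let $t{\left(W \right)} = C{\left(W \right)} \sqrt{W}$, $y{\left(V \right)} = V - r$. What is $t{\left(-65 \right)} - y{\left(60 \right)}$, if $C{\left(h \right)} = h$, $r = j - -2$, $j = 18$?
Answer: $-40 - 65 i \sqrt{65} \approx -40.0 - 524.05 i$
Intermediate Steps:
$r = 20$ ($r = 18 - -2 = 18 + 2 = 20$)
$y{\left(V \right)} = -20 + V$ ($y{\left(V \right)} = V - 20 = -20 + V$)
$t{\left(W \right)} = W^{\frac{3}{2}}$ ($t{\left(W \right)} = W \sqrt{W} = W^{\frac{3}{2}}$)
$t{\left(-65 \right)} - y{\left(60 \right)} = \left(-65\right)^{\frac{3}{2}} - \left(-20 + 60\right) = - 65 i \sqrt{65} - 40 = -40 - 65 i \sqrt{65}$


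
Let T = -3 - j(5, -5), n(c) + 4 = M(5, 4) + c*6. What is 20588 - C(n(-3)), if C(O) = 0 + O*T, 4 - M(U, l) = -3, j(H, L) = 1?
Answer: 20528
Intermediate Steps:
M(U, l) = 7 (M(U, l) = 4 - 1*(-3) = 4 + 3 = 7)
n(c) = 3 + 6*c (n(c) = -4 + (7 + c*6) = -4 + (7 + 6*c) = 3 + 6*c)
T = -4 (T = -3 - 1*1 = -3 - 1 = -4)
C(O) = -4*O (C(O) = 0 + O*(-4) = 0 - 4*O = -4*O)
20588 - C(n(-3)) = 20588 - (-4)*(3 + 6*(-3)) = 20588 - (-4)*(3 - 18) = 20588 - (-4)*(-15) = 20588 - 1*60 = 20588 - 60 = 20528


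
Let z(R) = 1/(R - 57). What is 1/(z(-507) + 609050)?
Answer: 564/343504199 ≈ 1.6419e-6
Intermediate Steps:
z(R) = 1/(-57 + R)
1/(z(-507) + 609050) = 1/(1/(-57 - 507) + 609050) = 1/(1/(-564) + 609050) = 1/(-1/564 + 609050) = 1/(343504199/564) = 564/343504199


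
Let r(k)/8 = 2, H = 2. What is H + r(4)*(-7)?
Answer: -110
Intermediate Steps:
r(k) = 16 (r(k) = 8*2 = 16)
H + r(4)*(-7) = 2 + 16*(-7) = 2 - 112 = -110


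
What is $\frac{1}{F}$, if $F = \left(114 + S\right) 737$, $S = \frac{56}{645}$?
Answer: $\frac{645}{54232882} \approx 1.1893 \cdot 10^{-5}$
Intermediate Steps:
$S = \frac{56}{645}$ ($S = 56 \cdot \frac{1}{645} = \frac{56}{645} \approx 0.086822$)
$F = \frac{54232882}{645}$ ($F = \left(114 + \frac{56}{645}\right) 737 = \frac{73586}{645} \cdot 737 = \frac{54232882}{645} \approx 84082.0$)
$\frac{1}{F} = \frac{1}{\frac{54232882}{645}} = \frac{645}{54232882}$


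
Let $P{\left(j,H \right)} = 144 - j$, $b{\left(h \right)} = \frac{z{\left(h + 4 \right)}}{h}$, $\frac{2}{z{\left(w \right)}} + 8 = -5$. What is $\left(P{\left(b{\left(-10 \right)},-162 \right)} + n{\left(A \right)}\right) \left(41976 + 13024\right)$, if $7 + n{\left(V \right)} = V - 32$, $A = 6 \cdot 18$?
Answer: $\frac{152284000}{13} \approx 1.1714 \cdot 10^{7}$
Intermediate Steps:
$A = 108$
$n{\left(V \right)} = -39 + V$ ($n{\left(V \right)} = -7 + \left(V - 32\right) = -7 + \left(-32 + V\right) = -39 + V$)
$z{\left(w \right)} = - \frac{2}{13}$ ($z{\left(w \right)} = \frac{2}{-8 - 5} = \frac{2}{-13} = 2 \left(- \frac{1}{13}\right) = - \frac{2}{13}$)
$b{\left(h \right)} = - \frac{2}{13 h}$
$\left(P{\left(b{\left(-10 \right)},-162 \right)} + n{\left(A \right)}\right) \left(41976 + 13024\right) = \left(\left(144 - - \frac{2}{13 \left(-10\right)}\right) + \left(-39 + 108\right)\right) \left(41976 + 13024\right) = \left(\left(144 - \left(- \frac{2}{13}\right) \left(- \frac{1}{10}\right)\right) + 69\right) 55000 = \left(\left(144 - \frac{1}{65}\right) + 69\right) 55000 = \left(\frac{9359}{65} + 69\right) 55000 = \frac{13844}{65} \cdot 55000 = \frac{152284000}{13}$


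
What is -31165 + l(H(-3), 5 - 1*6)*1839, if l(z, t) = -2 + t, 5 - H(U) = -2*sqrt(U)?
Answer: -36682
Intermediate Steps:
H(U) = 5 + 2*sqrt(U) (H(U) = 5 - (-2)*sqrt(U) = 5 + 2*sqrt(U))
-31165 + l(H(-3), 5 - 1*6)*1839 = -31165 + (-2 + (5 - 1*6))*1839 = -31165 + (-2 + (5 - 6))*1839 = -31165 + (-2 - 1)*1839 = -31165 - 3*1839 = -31165 - 5517 = -36682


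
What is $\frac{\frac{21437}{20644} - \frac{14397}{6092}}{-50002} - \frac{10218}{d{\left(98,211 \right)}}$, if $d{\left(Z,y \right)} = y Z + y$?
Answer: $- \frac{205934400733111}{421021405482612} \approx -0.48913$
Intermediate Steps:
$d{\left(Z,y \right)} = y + Z y$ ($d{\left(Z,y \right)} = Z y + y = y + Z y$)
$\frac{\frac{21437}{20644} - \frac{14397}{6092}}{-50002} - \frac{10218}{d{\left(98,211 \right)}} = \frac{\frac{21437}{20644} - \frac{14397}{6092}}{-50002} - \frac{10218}{211 \left(1 + 98\right)} = \left(21437 \cdot \frac{1}{20644} - \frac{14397}{6092}\right) \left(- \frac{1}{50002}\right) - \frac{10218}{211 \cdot 99} = \left(\frac{1649}{1588} - \frac{14397}{6092}\right) \left(- \frac{1}{50002}\right) - \frac{10218}{20889} = \left(- \frac{1602091}{1209262}\right) \left(- \frac{1}{50002}\right) - \frac{3406}{6963} = \frac{1602091}{60465518524} - \frac{3406}{6963} = - \frac{205934400733111}{421021405482612}$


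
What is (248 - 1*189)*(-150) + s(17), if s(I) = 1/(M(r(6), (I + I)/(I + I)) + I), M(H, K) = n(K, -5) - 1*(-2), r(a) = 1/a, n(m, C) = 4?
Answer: -203549/23 ≈ -8850.0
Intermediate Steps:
r(a) = 1/a
M(H, K) = 6 (M(H, K) = 4 - 1*(-2) = 4 + 2 = 6)
s(I) = 1/(6 + I)
(248 - 1*189)*(-150) + s(17) = (248 - 1*189)*(-150) + 1/(6 + 17) = (248 - 189)*(-150) + 1/23 = 59*(-150) + 1/23 = -8850 + 1/23 = -203549/23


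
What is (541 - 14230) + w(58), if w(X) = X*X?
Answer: -10325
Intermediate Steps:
w(X) = X²
(541 - 14230) + w(58) = (541 - 14230) + 58² = -13689 + 3364 = -10325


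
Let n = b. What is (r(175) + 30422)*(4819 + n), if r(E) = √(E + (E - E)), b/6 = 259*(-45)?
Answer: -1980806842 - 325555*√7 ≈ -1.9817e+9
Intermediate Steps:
b = -69930 (b = 6*(259*(-45)) = 6*(-11655) = -69930)
n = -69930
r(E) = √E (r(E) = √(E + 0) = √E)
(r(175) + 30422)*(4819 + n) = (√175 + 30422)*(4819 - 69930) = (5*√7 + 30422)*(-65111) = (30422 + 5*√7)*(-65111) = -1980806842 - 325555*√7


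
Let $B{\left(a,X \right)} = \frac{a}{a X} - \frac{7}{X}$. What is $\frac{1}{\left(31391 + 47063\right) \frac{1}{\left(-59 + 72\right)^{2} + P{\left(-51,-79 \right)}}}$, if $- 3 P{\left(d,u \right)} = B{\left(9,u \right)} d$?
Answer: $\frac{13453}{6197866} \approx 0.0021706$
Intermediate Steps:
$B{\left(a,X \right)} = - \frac{6}{X}$ ($B{\left(a,X \right)} = \frac{a}{X a} - \frac{7}{X} = a \frac{1}{X a} - \frac{7}{X} = \frac{1}{X} - \frac{7}{X} = - \frac{6}{X}$)
$P{\left(d,u \right)} = \frac{2 d}{u}$ ($P{\left(d,u \right)} = - \frac{- \frac{6}{u} d}{3} = - \frac{\left(-6\right) d \frac{1}{u}}{3} = \frac{2 d}{u}$)
$\frac{1}{\left(31391 + 47063\right) \frac{1}{\left(-59 + 72\right)^{2} + P{\left(-51,-79 \right)}}} = \frac{1}{\left(31391 + 47063\right) \frac{1}{\left(-59 + 72\right)^{2} + 2 \left(-51\right) \frac{1}{-79}}} = \frac{1}{78454 \frac{1}{13^{2} + 2 \left(-51\right) \left(- \frac{1}{79}\right)}} = \frac{1}{78454 \frac{1}{169 + \frac{102}{79}}} = \frac{1}{78454 \frac{1}{\frac{13453}{79}}} = \frac{1}{78454 \cdot \frac{79}{13453}} = \frac{1}{\frac{6197866}{13453}} = \frac{13453}{6197866}$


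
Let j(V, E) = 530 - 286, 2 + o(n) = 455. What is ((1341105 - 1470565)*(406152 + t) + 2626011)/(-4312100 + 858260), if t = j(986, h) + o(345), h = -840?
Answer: 52668045529/3453840 ≈ 15249.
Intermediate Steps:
o(n) = 453 (o(n) = -2 + 455 = 453)
j(V, E) = 244
t = 697 (t = 244 + 453 = 697)
((1341105 - 1470565)*(406152 + t) + 2626011)/(-4312100 + 858260) = ((1341105 - 1470565)*(406152 + 697) + 2626011)/(-4312100 + 858260) = (-129460*406849 + 2626011)/(-3453840) = (-52670671540 + 2626011)*(-1/3453840) = -52668045529*(-1/3453840) = 52668045529/3453840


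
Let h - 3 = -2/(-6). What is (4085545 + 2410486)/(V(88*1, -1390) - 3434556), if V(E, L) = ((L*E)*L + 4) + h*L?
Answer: 19488093/499756844 ≈ 0.038995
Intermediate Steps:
h = 10/3 (h = 3 - 2/(-6) = 3 - 2*(-⅙) = 3 + ⅓ = 10/3 ≈ 3.3333)
V(E, L) = 4 + 10*L/3 + E*L² (V(E, L) = ((L*E)*L + 4) + 10*L/3 = ((E*L)*L + 4) + 10*L/3 = (E*L² + 4) + 10*L/3 = (4 + E*L²) + 10*L/3 = 4 + 10*L/3 + E*L²)
(4085545 + 2410486)/(V(88*1, -1390) - 3434556) = (4085545 + 2410486)/((4 + (10/3)*(-1390) + (88*1)*(-1390)²) - 3434556) = 6496031/((4 - 13900/3 + 88*1932100) - 3434556) = 6496031/((4 - 13900/3 + 170024800) - 3434556) = 6496031/(510060512/3 - 3434556) = 6496031/(499756844/3) = 6496031*(3/499756844) = 19488093/499756844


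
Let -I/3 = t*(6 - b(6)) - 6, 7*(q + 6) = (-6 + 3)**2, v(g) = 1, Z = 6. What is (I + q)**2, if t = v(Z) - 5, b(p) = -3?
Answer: 720801/49 ≈ 14710.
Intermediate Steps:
t = -4 (t = 1 - 5 = -4)
q = -33/7 (q = -6 + (-6 + 3)**2/7 = -6 + (1/7)*(-3)**2 = -6 + (1/7)*9 = -6 + 9/7 = -33/7 ≈ -4.7143)
I = 126 (I = -3*(-4*(6 - 1*(-3)) - 6) = -3*(-4*(6 + 3) - 6) = -3*(-4*9 - 6) = -3*(-36 - 6) = -3*(-42) = 126)
(I + q)**2 = (126 - 33/7)**2 = (849/7)**2 = 720801/49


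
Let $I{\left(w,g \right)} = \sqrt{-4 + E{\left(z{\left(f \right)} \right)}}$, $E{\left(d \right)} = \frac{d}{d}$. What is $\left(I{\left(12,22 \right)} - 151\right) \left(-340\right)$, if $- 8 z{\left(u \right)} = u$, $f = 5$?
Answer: $51340 - 340 i \sqrt{3} \approx 51340.0 - 588.9 i$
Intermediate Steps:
$z{\left(u \right)} = - \frac{u}{8}$
$E{\left(d \right)} = 1$
$I{\left(w,g \right)} = i \sqrt{3}$ ($I{\left(w,g \right)} = \sqrt{-4 + 1} = \sqrt{-3} = i \sqrt{3}$)
$\left(I{\left(12,22 \right)} - 151\right) \left(-340\right) = \left(i \sqrt{3} - 151\right) \left(-340\right) = \left(-151 + i \sqrt{3}\right) \left(-340\right) = 51340 - 340 i \sqrt{3}$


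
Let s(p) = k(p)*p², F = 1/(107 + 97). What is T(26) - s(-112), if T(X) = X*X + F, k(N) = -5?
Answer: 12932785/204 ≈ 63396.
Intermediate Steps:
F = 1/204 ≈ 0.0049020
s(p) = -5*p²
T(X) = 1/204 + X² (T(X) = X*X + 1/204 = X² + 1/204 = 1/204 + X²)
T(26) - s(-112) = (1/204 + 26²) - (-5)*(-112)² = (1/204 + 676) - (-5)*12544 = 137905/204 - 1*(-62720) = 137905/204 + 62720 = 12932785/204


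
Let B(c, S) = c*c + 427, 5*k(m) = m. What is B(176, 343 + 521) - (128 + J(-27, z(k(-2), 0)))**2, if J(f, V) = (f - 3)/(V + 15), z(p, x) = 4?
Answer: 5566879/361 ≈ 15421.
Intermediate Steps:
k(m) = m/5
B(c, S) = 427 + c**2 (B(c, S) = c**2 + 427 = 427 + c**2)
J(f, V) = (-3 + f)/(15 + V)
B(176, 343 + 521) - (128 + J(-27, z(k(-2), 0)))**2 = (427 + 176**2) - (128 + (-3 - 27)/(15 + 4))**2 = (427 + 30976) - (128 - 30/19)**2 = 31403 - (128 + (1/19)*(-30))**2 = 31403 - (128 - 30/19)**2 = 31403 - (2402/19)**2 = 31403 - 1*5769604/361 = 31403 - 5769604/361 = 5566879/361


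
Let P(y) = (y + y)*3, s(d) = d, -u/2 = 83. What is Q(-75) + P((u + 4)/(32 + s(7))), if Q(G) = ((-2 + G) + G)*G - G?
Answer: 148851/13 ≈ 11450.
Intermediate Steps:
u = -166 (u = -2*83 = -166)
P(y) = 6*y (P(y) = (2*y)*3 = 6*y)
Q(G) = -G + G*(-2 + 2*G) (Q(G) = (-2 + 2*G)*G - G = G*(-2 + 2*G) - G = -G + G*(-2 + 2*G))
Q(-75) + P((u + 4)/(32 + s(7))) = -75*(-3 + 2*(-75)) + 6*((-166 + 4)/(32 + 7)) = -75*(-3 - 150) + 6*(-162/39) = -75*(-153) + 6*(-162*1/39) = 11475 + 6*(-54/13) = 11475 - 324/13 = 148851/13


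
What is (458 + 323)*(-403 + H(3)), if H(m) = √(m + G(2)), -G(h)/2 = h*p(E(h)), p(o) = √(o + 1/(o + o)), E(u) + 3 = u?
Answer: -314743 + 781*√(3 - 2*I*√6) ≈ -3.1311e+5 - 914.9*I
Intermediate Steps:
E(u) = -3 + u
p(o) = √(o + 1/(2*o))
G(h) = -h*√(-12 + 2/(-3 + h) + 4*h) (G(h) = -2*h*√(2/(-3 + h) + 4*(-3 + h))/2 = -2*h*√(2/(-3 + h) + (-12 + 4*h))/2 = -2*h*√(-12 + 2/(-3 + h) + 4*h)/2 = -h*√(-12 + 2/(-3 + h) + 4*h))
H(m) = √(m - 2*I*√6) (H(m) = √(m - 1*2*√(-12 + 2/(-3 + 2) + 4*2)) = √(m - 1*2*√(-12 + 2/(-1) + 8)) = √(m - 1*2*√(-12 + 2*(-1) + 8)) = √(m - 1*2*√(-12 - 2 + 8)) = √(m - 1*2*√(-6)) = √(m - 1*2*I*√6) = √(m - 2*I*√6))
(458 + 323)*(-403 + H(3)) = (458 + 323)*(-403 + √(3 - 2*I*√6)) = 781*(-403 + √(3 - 2*I*√6)) = -314743 + 781*√(3 - 2*I*√6)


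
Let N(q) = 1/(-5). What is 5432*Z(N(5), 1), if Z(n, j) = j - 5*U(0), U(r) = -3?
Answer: 86912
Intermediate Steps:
N(q) = -1/5
Z(n, j) = 15 + j (Z(n, j) = j - 5*(-3) = j + 15 = 15 + j)
5432*Z(N(5), 1) = 5432*(15 + 1) = 5432*16 = 86912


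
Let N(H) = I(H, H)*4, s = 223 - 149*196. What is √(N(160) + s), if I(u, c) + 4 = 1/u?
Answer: 7*I*√236710/20 ≈ 170.28*I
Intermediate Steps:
I(u, c) = -4 + 1/u
s = -28981 (s = 223 - 29204 = -28981)
N(H) = -16 + 4/H (N(H) = (-4 + 1/H)*4 = -16 + 4/H)
√(N(160) + s) = √((-16 + 4/160) - 28981) = √((-16 + 4*(1/160)) - 28981) = √((-16 + 1/40) - 28981) = √(-639/40 - 28981) = √(-1159879/40) = 7*I*√236710/20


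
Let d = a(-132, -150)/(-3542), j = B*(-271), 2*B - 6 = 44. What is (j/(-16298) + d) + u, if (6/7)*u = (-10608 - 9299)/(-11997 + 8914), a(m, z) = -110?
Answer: 96833317073/12134586261 ≈ 7.9799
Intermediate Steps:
B = 25 (B = 3 + (½)*44 = 3 + 22 = 25)
j = -6775 (j = 25*(-271) = -6775)
u = 139349/18498 (u = 7*((-10608 - 9299)/(-11997 + 8914))/6 = 7*(-19907/(-3083))/6 = 7*(-19907*(-1/3083))/6 = (7/6)*(19907/3083) = 139349/18498 ≈ 7.5332)
d = 5/161 (d = -110/(-3542) = -110*(-1/3542) = 5/161 ≈ 0.031056)
(j/(-16298) + d) + u = (-6775/(-16298) + 5/161) + 139349/18498 = (-6775*(-1/16298) + 5/161) + 139349/18498 = (6775/16298 + 5/161) + 139349/18498 = 1172265/2623978 + 139349/18498 = 96833317073/12134586261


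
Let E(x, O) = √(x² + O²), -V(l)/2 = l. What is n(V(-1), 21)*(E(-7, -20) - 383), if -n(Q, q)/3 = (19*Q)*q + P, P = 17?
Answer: 936435 - 2445*√449 ≈ 8.8463e+5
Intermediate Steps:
V(l) = -2*l
E(x, O) = √(O² + x²)
n(Q, q) = -51 - 57*Q*q (n(Q, q) = -3*((19*Q)*q + 17) = -3*(19*Q*q + 17) = -3*(17 + 19*Q*q) = -51 - 57*Q*q)
n(V(-1), 21)*(E(-7, -20) - 383) = (-51 - 57*(-2*(-1))*21)*(√((-20)² + (-7)²) - 383) = (-51 - 57*2*21)*(√(400 + 49) - 383) = (-51 - 2394)*(√449 - 383) = -2445*(-383 + √449) = 936435 - 2445*√449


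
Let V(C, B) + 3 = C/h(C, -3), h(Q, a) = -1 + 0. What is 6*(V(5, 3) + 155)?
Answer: 882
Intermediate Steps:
h(Q, a) = -1
V(C, B) = -3 - C (V(C, B) = -3 + C/(-1) = -3 + C*(-1) = -3 - C)
6*(V(5, 3) + 155) = 6*((-3 - 1*5) + 155) = 6*((-3 - 5) + 155) = 6*(-8 + 155) = 6*147 = 882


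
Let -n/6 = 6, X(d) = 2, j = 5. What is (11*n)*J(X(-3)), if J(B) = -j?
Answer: 1980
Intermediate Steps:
n = -36 (n = -6*6 = -36)
J(B) = -5 (J(B) = -1*5 = -5)
(11*n)*J(X(-3)) = (11*(-36))*(-5) = -396*(-5) = 1980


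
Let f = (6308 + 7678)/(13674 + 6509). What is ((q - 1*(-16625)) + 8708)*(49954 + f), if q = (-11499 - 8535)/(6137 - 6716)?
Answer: 4936267904442896/3895319 ≈ 1.2672e+9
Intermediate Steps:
q = 6678/193 (q = -20034/(-579) = -20034*(-1/579) = 6678/193 ≈ 34.601)
f = 13986/20183 ≈ 0.69296
((q - 1*(-16625)) + 8708)*(49954 + f) = ((6678/193 - 1*(-16625)) + 8708)*(49954 + 13986/20183) = ((6678/193 + 16625) + 8708)*(1008235568/20183) = (3215303/193 + 8708)*(1008235568/20183) = (4895947/193)*(1008235568/20183) = 4936267904442896/3895319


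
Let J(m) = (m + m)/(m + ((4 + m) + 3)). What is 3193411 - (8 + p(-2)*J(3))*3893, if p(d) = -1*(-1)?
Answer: 41086113/13 ≈ 3.1605e+6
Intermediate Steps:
J(m) = 2*m/(7 + 2*m) (J(m) = (2*m)/(m + (7 + m)) = (2*m)/(7 + 2*m) = 2*m/(7 + 2*m))
p(d) = 1
3193411 - (8 + p(-2)*J(3))*3893 = 3193411 - (8 + 1*(2*3/(7 + 2*3)))*3893 = 3193411 - (8 + 1*(2*3/(7 + 6)))*3893 = 3193411 - (8 + 1*(2*3/13))*3893 = 3193411 - (8 + 1*(2*3*(1/13)))*3893 = 3193411 - (8 + 1*(6/13))*3893 = 3193411 - (8 + 6/13)*3893 = 3193411 - 110*3893/13 = 3193411 - 1*428230/13 = 3193411 - 428230/13 = 41086113/13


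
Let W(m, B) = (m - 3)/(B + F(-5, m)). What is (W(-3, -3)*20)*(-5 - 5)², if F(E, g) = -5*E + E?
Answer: -12000/17 ≈ -705.88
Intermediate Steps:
F(E, g) = -4*E
W(m, B) = (-3 + m)/(20 + B) (W(m, B) = (m - 3)/(B - 4*(-5)) = (-3 + m)/(B + 20) = (-3 + m)/(20 + B))
(W(-3, -3)*20)*(-5 - 5)² = (((-3 - 3)/(20 - 3))*20)*(-5 - 5)² = ((-6/17)*20)*(-10)² = (((1/17)*(-6))*20)*100 = -6/17*20*100 = -120/17*100 = -12000/17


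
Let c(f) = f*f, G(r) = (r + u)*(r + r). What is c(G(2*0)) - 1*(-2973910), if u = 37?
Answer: 2973910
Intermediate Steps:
G(r) = 2*r*(37 + r) (G(r) = (r + 37)*(r + r) = (37 + r)*(2*r) = 2*r*(37 + r))
c(f) = f**2
c(G(2*0)) - 1*(-2973910) = (2*(2*0)*(37 + 2*0))**2 - 1*(-2973910) = (2*0*(37 + 0))**2 + 2973910 = (2*0*37)**2 + 2973910 = 0**2 + 2973910 = 0 + 2973910 = 2973910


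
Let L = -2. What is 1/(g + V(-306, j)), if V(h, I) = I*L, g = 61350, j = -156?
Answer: 1/61662 ≈ 1.6217e-5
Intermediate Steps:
V(h, I) = -2*I (V(h, I) = I*(-2) = -2*I)
1/(g + V(-306, j)) = 1/(61350 - 2*(-156)) = 1/(61350 + 312) = 1/61662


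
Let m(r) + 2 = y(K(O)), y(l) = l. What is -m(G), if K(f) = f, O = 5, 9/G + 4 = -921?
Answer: -3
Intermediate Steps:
G = -9/925 (G = 9/(-4 - 921) = 9/(-925) = 9*(-1/925) = -9/925 ≈ -0.0097297)
m(r) = 3 (m(r) = -2 + 5 = 3)
-m(G) = -1*3 = -3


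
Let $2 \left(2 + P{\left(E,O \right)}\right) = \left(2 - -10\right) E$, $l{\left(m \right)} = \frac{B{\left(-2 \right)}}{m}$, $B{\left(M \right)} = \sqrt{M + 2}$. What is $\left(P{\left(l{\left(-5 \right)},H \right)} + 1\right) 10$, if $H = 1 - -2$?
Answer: $-10$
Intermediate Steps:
$B{\left(M \right)} = \sqrt{2 + M}$
$l{\left(m \right)} = 0$ ($l{\left(m \right)} = \frac{\sqrt{2 - 2}}{m} = \frac{\sqrt{0}}{m} = \frac{0}{m} = 0$)
$H = 3$ ($H = 1 + 2 = 3$)
$P{\left(E,O \right)} = -2 + 6 E$ ($P{\left(E,O \right)} = -2 + \frac{\left(2 - -10\right) E}{2} = -2 + \frac{\left(2 + 10\right) E}{2} = -2 + \frac{12 E}{2} = -2 + 6 E$)
$\left(P{\left(l{\left(-5 \right)},H \right)} + 1\right) 10 = \left(\left(-2 + 6 \cdot 0\right) + 1\right) 10 = \left(\left(-2 + 0\right) + 1\right) 10 = \left(-2 + 1\right) 10 = \left(-1\right) 10 = -10$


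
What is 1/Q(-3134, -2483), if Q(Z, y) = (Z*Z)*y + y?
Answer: -1/24387919231 ≈ -4.1004e-11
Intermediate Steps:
Q(Z, y) = y + y*Z**2 (Q(Z, y) = Z**2*y + y = y*Z**2 + y = y + y*Z**2)
1/Q(-3134, -2483) = 1/(-2483*(1 + (-3134)**2)) = 1/(-2483*(1 + 9821956)) = 1/(-2483*9821957) = 1/(-24387919231) = -1/24387919231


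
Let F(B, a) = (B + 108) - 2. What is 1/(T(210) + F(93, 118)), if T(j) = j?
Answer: 1/409 ≈ 0.0024450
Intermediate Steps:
F(B, a) = 106 + B (F(B, a) = (108 + B) - 2 = 106 + B)
1/(T(210) + F(93, 118)) = 1/(210 + (106 + 93)) = 1/(210 + 199) = 1/409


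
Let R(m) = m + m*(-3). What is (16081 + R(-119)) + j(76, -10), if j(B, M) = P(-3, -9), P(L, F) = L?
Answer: 16316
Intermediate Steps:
j(B, M) = -3
R(m) = -2*m (R(m) = m - 3*m = -2*m)
(16081 + R(-119)) + j(76, -10) = (16081 - 2*(-119)) - 3 = (16081 + 238) - 3 = 16319 - 3 = 16316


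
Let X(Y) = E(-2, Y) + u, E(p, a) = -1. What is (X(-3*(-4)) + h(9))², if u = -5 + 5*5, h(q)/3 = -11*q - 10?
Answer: 94864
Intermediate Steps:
h(q) = -30 - 33*q (h(q) = 3*(-11*q - 10) = 3*(-10 - 11*q) = -30 - 33*q)
u = 20 (u = -5 + 25 = 20)
X(Y) = 19 (X(Y) = -1 + 20 = 19)
(X(-3*(-4)) + h(9))² = (19 + (-30 - 33*9))² = (19 + (-30 - 297))² = (19 - 327)² = (-308)² = 94864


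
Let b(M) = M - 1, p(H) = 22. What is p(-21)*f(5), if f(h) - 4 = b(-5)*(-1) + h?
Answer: 330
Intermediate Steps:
b(M) = -1 + M
f(h) = 10 + h (f(h) = 4 + ((-1 - 5)*(-1) + h) = 4 + (-6*(-1) + h) = 4 + (6 + h) = 10 + h)
p(-21)*f(5) = 22*(10 + 5) = 22*15 = 330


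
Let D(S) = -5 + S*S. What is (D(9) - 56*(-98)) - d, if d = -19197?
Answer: 24761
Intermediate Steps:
D(S) = -5 + S**2
(D(9) - 56*(-98)) - d = ((-5 + 9**2) - 56*(-98)) - 1*(-19197) = ((-5 + 81) + 5488) + 19197 = (76 + 5488) + 19197 = 5564 + 19197 = 24761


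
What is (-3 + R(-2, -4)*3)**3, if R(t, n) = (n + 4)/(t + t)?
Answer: -27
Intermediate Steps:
R(t, n) = (4 + n)/(2*t) (R(t, n) = (4 + n)/((2*t)) = (4 + n)*(1/(2*t)) = (4 + n)/(2*t))
(-3 + R(-2, -4)*3)**3 = (-3 + ((1/2)*(4 - 4)/(-2))*3)**3 = (-3 + ((1/2)*(-1/2)*0)*3)**3 = (-3 + 0*3)**3 = (-3 + 0)**3 = (-3)**3 = -27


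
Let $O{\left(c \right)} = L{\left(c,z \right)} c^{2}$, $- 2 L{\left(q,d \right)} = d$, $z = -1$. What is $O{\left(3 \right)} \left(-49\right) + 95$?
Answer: $- \frac{251}{2} \approx -125.5$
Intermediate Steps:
$L{\left(q,d \right)} = - \frac{d}{2}$
$O{\left(c \right)} = \frac{c^{2}}{2}$ ($O{\left(c \right)} = \left(- \frac{1}{2}\right) \left(-1\right) c^{2} = \frac{c^{2}}{2}$)
$O{\left(3 \right)} \left(-49\right) + 95 = \frac{3^{2}}{2} \left(-49\right) + 95 = \frac{1}{2} \cdot 9 \left(-49\right) + 95 = \frac{9}{2} \left(-49\right) + 95 = - \frac{441}{2} + 95 = - \frac{251}{2}$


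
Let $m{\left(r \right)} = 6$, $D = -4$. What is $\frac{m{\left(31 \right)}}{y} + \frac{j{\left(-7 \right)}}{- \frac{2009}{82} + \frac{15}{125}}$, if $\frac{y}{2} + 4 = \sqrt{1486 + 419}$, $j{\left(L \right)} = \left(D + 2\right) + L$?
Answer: $\frac{864678}{2302691} + \frac{3 \sqrt{1905}}{1889} \approx 0.44482$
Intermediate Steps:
$j{\left(L \right)} = -2 + L$ ($j{\left(L \right)} = \left(-4 + 2\right) + L = -2 + L$)
$y = -8 + 2 \sqrt{1905}$ ($y = -8 + 2 \sqrt{1486 + 419} = -8 + 2 \sqrt{1905} \approx 79.293$)
$\frac{m{\left(31 \right)}}{y} + \frac{j{\left(-7 \right)}}{- \frac{2009}{82} + \frac{15}{125}} = \frac{6}{-8 + 2 \sqrt{1905}} + \frac{-2 - 7}{- \frac{2009}{82} + \frac{15}{125}} = \frac{6}{-8 + 2 \sqrt{1905}} - \frac{9}{\left(-2009\right) \frac{1}{82} + 15 \cdot \frac{1}{125}} = \frac{6}{-8 + 2 \sqrt{1905}} - \frac{9}{- \frac{49}{2} + \frac{3}{25}} = \frac{6}{-8 + 2 \sqrt{1905}} - \frac{9}{- \frac{1219}{50}} = \frac{6}{-8 + 2 \sqrt{1905}} - - \frac{450}{1219} = \frac{6}{-8 + 2 \sqrt{1905}} + \frac{450}{1219} = \frac{450}{1219} + \frac{6}{-8 + 2 \sqrt{1905}}$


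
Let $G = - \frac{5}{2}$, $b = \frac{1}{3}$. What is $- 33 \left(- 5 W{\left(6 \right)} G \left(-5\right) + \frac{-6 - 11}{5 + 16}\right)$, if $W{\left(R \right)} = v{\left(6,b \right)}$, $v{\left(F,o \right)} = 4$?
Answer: $\frac{57937}{7} \approx 8276.7$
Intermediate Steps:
$b = \frac{1}{3} \approx 0.33333$
$W{\left(R \right)} = 4$
$G = - \frac{5}{2}$ ($G = \left(-5\right) \frac{1}{2} = - \frac{5}{2} \approx -2.5$)
$- 33 \left(- 5 W{\left(6 \right)} G \left(-5\right) + \frac{-6 - 11}{5 + 16}\right) = - 33 \left(\left(-5\right) 4 \left(\left(- \frac{5}{2}\right) \left(-5\right)\right) + \frac{-6 - 11}{5 + 16}\right) = - 33 \left(\left(-20\right) \frac{25}{2} - \frac{17}{21}\right) = - 33 \left(-250 - \frac{17}{21}\right) = \left(-33\right) \left(- \frac{5267}{21}\right) = \frac{57937}{7}$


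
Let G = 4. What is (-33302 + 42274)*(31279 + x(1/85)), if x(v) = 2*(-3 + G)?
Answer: 280653132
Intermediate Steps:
x(v) = 2 (x(v) = 2*(-3 + 4) = 2*1 = 2)
(-33302 + 42274)*(31279 + x(1/85)) = (-33302 + 42274)*(31279 + 2) = 8972*31281 = 280653132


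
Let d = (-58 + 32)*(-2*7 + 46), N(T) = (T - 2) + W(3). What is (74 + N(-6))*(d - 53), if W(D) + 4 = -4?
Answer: -51330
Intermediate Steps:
W(D) = -8 (W(D) = -4 - 4 = -8)
N(T) = -10 + T (N(T) = (T - 2) - 8 = (-2 + T) - 8 = -10 + T)
d = -832 (d = -26*(-14 + 46) = -26*32 = -832)
(74 + N(-6))*(d - 53) = (74 + (-10 - 6))*(-832 - 53) = (74 - 16)*(-885) = 58*(-885) = -51330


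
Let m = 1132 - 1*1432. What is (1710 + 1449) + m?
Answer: 2859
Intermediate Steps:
m = -300 (m = 1132 - 1432 = -300)
(1710 + 1449) + m = (1710 + 1449) - 300 = 3159 - 300 = 2859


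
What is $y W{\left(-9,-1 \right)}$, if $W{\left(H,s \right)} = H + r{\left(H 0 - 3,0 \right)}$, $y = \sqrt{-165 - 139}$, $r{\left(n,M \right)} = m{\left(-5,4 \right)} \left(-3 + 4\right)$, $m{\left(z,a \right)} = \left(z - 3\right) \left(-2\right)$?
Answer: $28 i \sqrt{19} \approx 122.05 i$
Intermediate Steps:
$m{\left(z,a \right)} = 6 - 2 z$ ($m{\left(z,a \right)} = \left(-3 + z\right) \left(-2\right) = 6 - 2 z$)
$r{\left(n,M \right)} = 16$ ($r{\left(n,M \right)} = \left(6 - -10\right) \left(-3 + 4\right) = \left(6 + 10\right) 1 = 16 \cdot 1 = 16$)
$y = 4 i \sqrt{19}$ ($y = \sqrt{-304} = 4 i \sqrt{19} \approx 17.436 i$)
$W{\left(H,s \right)} = 16 + H$ ($W{\left(H,s \right)} = H + 16 = 16 + H$)
$y W{\left(-9,-1 \right)} = 4 i \sqrt{19} \left(16 - 9\right) = 4 i \sqrt{19} \cdot 7 = 28 i \sqrt{19}$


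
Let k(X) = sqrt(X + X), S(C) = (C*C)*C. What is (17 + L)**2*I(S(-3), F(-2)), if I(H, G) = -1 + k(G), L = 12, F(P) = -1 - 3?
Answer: -841 + 1682*I*sqrt(2) ≈ -841.0 + 2378.7*I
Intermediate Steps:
F(P) = -4
S(C) = C**3 (S(C) = C**2*C = C**3)
k(X) = sqrt(2)*sqrt(X) (k(X) = sqrt(2*X) = sqrt(2)*sqrt(X))
I(H, G) = -1 + sqrt(2)*sqrt(G)
(17 + L)**2*I(S(-3), F(-2)) = (17 + 12)**2*(-1 + sqrt(2)*sqrt(-4)) = 29**2*(-1 + sqrt(2)*(2*I)) = 841*(-1 + 2*I*sqrt(2)) = -841 + 1682*I*sqrt(2)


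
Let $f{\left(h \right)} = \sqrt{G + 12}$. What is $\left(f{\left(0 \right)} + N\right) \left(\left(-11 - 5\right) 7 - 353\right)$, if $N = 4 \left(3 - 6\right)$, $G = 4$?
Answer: $3720$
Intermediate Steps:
$N = -12$ ($N = 4 \left(-3\right) = -12$)
$f{\left(h \right)} = 4$ ($f{\left(h \right)} = \sqrt{4 + 12} = \sqrt{16} = 4$)
$\left(f{\left(0 \right)} + N\right) \left(\left(-11 - 5\right) 7 - 353\right) = \left(4 - 12\right) \left(\left(-11 - 5\right) 7 - 353\right) = - 8 \left(\left(-16\right) 7 - 353\right) = - 8 \left(-112 - 353\right) = \left(-8\right) \left(-465\right) = 3720$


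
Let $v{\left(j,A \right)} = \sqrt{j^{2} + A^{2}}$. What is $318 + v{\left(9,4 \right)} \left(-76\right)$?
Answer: $318 - 76 \sqrt{97} \approx -430.51$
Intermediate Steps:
$v{\left(j,A \right)} = \sqrt{A^{2} + j^{2}}$
$318 + v{\left(9,4 \right)} \left(-76\right) = 318 + \sqrt{4^{2} + 9^{2}} \left(-76\right) = 318 + \sqrt{16 + 81} \left(-76\right) = 318 + \sqrt{97} \left(-76\right) = 318 - 76 \sqrt{97}$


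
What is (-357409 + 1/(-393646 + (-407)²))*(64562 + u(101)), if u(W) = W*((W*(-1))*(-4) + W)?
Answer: -9417344471941858/227997 ≈ -4.1305e+10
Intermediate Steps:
u(W) = 5*W² (u(W) = W*(-W*(-4) + W) = W*(4*W + W) = W*(5*W) = 5*W²)
(-357409 + 1/(-393646 + (-407)²))*(64562 + u(101)) = (-357409 + 1/(-393646 + (-407)²))*(64562 + 5*101²) = (-357409 + 1/(-393646 + 165649))*(64562 + 5*10201) = (-357409 + 1/(-227997))*(64562 + 51005) = (-357409 - 1/227997)*115567 = -81488179774/227997*115567 = -9417344471941858/227997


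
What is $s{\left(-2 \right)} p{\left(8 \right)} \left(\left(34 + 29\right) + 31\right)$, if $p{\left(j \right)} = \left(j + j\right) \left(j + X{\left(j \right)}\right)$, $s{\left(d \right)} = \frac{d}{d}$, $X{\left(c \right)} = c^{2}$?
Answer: $108288$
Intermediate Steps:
$s{\left(d \right)} = 1$
$p{\left(j \right)} = 2 j \left(j + j^{2}\right)$ ($p{\left(j \right)} = \left(j + j\right) \left(j + j^{2}\right) = 2 j \left(j + j^{2}\right)$)
$s{\left(-2 \right)} p{\left(8 \right)} \left(\left(34 + 29\right) + 31\right) = 1 \cdot 2 \cdot 8^{2} \left(1 + 8\right) \left(\left(34 + 29\right) + 31\right) = 1 \cdot 2 \cdot 64 \cdot 9 \left(63 + 31\right) = 1 \cdot 1152 \cdot 94 = 1152 \cdot 94 = 108288$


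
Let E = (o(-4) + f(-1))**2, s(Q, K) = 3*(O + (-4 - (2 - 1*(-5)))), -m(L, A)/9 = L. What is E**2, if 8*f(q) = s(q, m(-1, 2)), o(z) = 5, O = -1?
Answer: 1/16 ≈ 0.062500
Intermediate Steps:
m(L, A) = -9*L
s(Q, K) = -36 (s(Q, K) = 3*(-1 + (-4 - (2 - 1*(-5)))) = 3*(-1 + (-4 - (2 + 5))) = 3*(-1 + (-4 - 1*7)) = 3*(-1 + (-4 - 7)) = 3*(-1 - 11) = 3*(-12) = -36)
f(q) = -9/2 (f(q) = (1/8)*(-36) = -9/2)
E = 1/4 (E = (5 - 9/2)**2 = (1/2)**2 = 1/4 ≈ 0.25000)
E**2 = (1/4)**2 = 1/16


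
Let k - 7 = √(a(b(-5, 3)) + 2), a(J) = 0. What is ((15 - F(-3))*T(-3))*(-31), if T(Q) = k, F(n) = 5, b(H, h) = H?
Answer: -2170 - 310*√2 ≈ -2608.4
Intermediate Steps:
k = 7 + √2 (k = 7 + √(0 + 2) = 7 + √2 ≈ 8.4142)
T(Q) = 7 + √2
((15 - F(-3))*T(-3))*(-31) = ((15 - 1*5)*(7 + √2))*(-31) = ((15 - 5)*(7 + √2))*(-31) = (10*(7 + √2))*(-31) = (70 + 10*√2)*(-31) = -2170 - 310*√2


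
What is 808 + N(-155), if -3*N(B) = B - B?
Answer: 808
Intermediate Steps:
N(B) = 0 (N(B) = -(B - B)/3 = -⅓*0 = 0)
808 + N(-155) = 808 + 0 = 808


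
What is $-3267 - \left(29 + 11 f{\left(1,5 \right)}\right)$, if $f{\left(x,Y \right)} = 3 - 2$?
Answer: $-3307$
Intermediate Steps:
$f{\left(x,Y \right)} = 1$
$-3267 - \left(29 + 11 f{\left(1,5 \right)}\right) = -3267 - \left(29 + 11 \cdot 1\right) = -3267 - \left(29 + 11\right) = -3267 - 40 = -3307$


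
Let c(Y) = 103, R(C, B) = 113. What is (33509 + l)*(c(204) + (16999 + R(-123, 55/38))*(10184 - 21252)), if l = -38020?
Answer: 854363159143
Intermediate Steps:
(33509 + l)*(c(204) + (16999 + R(-123, 55/38))*(10184 - 21252)) = (33509 - 38020)*(103 + (16999 + 113)*(10184 - 21252)) = -4511*(103 + 17112*(-11068)) = -4511*(103 - 189395616) = -4511*(-189395513) = 854363159143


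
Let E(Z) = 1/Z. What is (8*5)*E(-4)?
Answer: -10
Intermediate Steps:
E(Z) = 1/Z
(8*5)*E(-4) = (8*5)/(-4) = 40*(-¼) = -10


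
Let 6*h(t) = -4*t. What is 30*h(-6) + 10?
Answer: 130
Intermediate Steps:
h(t) = -2*t/3 (h(t) = (-4*t)/6 = -2*t/3)
30*h(-6) + 10 = 30*(-⅔*(-6)) + 10 = 30*4 + 10 = 120 + 10 = 130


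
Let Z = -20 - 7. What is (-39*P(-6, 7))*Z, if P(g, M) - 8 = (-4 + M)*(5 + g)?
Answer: 5265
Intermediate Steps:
P(g, M) = 8 + (-4 + M)*(5 + g)
Z = -27
(-39*P(-6, 7))*Z = -39*(-12 - 4*(-6) + 5*7 + 7*(-6))*(-27) = -39*(-12 + 24 + 35 - 42)*(-27) = -39*5*(-27) = -195*(-27) = 5265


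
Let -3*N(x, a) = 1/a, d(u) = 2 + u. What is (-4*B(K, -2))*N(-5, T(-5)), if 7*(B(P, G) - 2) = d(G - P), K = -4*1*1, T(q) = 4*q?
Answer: -6/35 ≈ -0.17143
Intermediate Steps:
K = -4 (K = -4*1 = -4)
B(P, G) = 16/7 - P/7 + G/7 (B(P, G) = 2 + (2 + (G - P))/7 = 2 + (2 + G - P)/7 = 2 + (2/7 - P/7 + G/7) = 16/7 - P/7 + G/7)
N(x, a) = -1/(3*a)
(-4*B(K, -2))*N(-5, T(-5)) = (-4*(16/7 - ⅐*(-4) + (⅐)*(-2)))*(-1/(3*(4*(-5)))) = (-4*(16/7 + 4/7 - 2/7))*(-⅓/(-20)) = (-4*18/7)*(-⅓*(-1/20)) = -72/7*1/60 = -6/35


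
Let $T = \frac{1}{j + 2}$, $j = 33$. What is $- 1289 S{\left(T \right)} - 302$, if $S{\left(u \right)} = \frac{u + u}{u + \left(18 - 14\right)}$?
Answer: $- \frac{45160}{141} \approx -320.28$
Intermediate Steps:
$T = \frac{1}{35}$ ($T = \frac{1}{33 + 2} = \frac{1}{35} \approx 0.028571$)
$S{\left(u \right)} = \frac{2 u}{4 + u}$ ($S{\left(u \right)} = \frac{2 u}{u + \left(18 - 14\right)} = \frac{2 u}{u + 4} = \frac{2 u}{4 + u}$)
$- 1289 S{\left(T \right)} - 302 = - 1289 \cdot 2 \cdot \frac{1}{35} \frac{1}{4 + \frac{1}{35}} - 302 = - 1289 \cdot 2 \cdot \frac{1}{35} \frac{1}{\frac{141}{35}} - 302 = - 1289 \cdot 2 \cdot \frac{1}{35} \cdot \frac{35}{141} - 302 = \left(-1289\right) \frac{2}{141} - 302 = - \frac{2578}{141} - 302 = - \frac{45160}{141}$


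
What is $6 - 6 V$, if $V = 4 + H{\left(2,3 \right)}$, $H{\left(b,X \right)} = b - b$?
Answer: $-18$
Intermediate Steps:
$H{\left(b,X \right)} = 0$
$V = 4$ ($V = 4 + 0 = 4$)
$6 - 6 V = 6 - 24 = -18$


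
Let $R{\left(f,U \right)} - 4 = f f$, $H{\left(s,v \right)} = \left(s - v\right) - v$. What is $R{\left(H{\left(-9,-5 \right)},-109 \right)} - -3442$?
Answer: $3447$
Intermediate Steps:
$H{\left(s,v \right)} = s - 2 v$
$R{\left(f,U \right)} = 4 + f^{2}$ ($R{\left(f,U \right)} = 4 + f f = 4 + f^{2}$)
$R{\left(H{\left(-9,-5 \right)},-109 \right)} - -3442 = \left(4 + \left(-9 - -10\right)^{2}\right) - -3442 = \left(4 + \left(-9 + 10\right)^{2}\right) + 3442 = \left(4 + 1^{2}\right) + 3442 = \left(4 + 1\right) + 3442 = 5 + 3442 = 3447$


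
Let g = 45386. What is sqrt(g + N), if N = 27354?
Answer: 2*sqrt(18185) ≈ 269.70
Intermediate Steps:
sqrt(g + N) = sqrt(45386 + 27354) = sqrt(72740) = 2*sqrt(18185)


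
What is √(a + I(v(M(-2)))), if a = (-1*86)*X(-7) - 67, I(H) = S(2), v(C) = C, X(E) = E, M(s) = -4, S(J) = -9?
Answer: √526 ≈ 22.935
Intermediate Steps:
I(H) = -9
a = 535 (a = -1*86*(-7) - 67 = -86*(-7) - 67 = 602 - 67 = 535)
√(a + I(v(M(-2)))) = √(535 - 9) = √526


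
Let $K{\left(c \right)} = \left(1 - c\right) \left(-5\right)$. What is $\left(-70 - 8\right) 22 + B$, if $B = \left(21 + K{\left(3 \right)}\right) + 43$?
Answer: $-1642$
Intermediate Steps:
$K{\left(c \right)} = -5 + 5 c$
$B = 74$ ($B = \left(21 + \left(-5 + 5 \cdot 3\right)\right) + 43 = \left(21 + \left(-5 + 15\right)\right) + 43 = \left(21 + 10\right) + 43 = 31 + 43 = 74$)
$\left(-70 - 8\right) 22 + B = \left(-70 - 8\right) 22 + 74 = \left(-78\right) 22 + 74 = -1716 + 74 = -1642$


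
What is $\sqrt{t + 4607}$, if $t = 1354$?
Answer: $\sqrt{5961} \approx 77.208$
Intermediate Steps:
$\sqrt{t + 4607} = \sqrt{1354 + 4607} = \sqrt{5961}$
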